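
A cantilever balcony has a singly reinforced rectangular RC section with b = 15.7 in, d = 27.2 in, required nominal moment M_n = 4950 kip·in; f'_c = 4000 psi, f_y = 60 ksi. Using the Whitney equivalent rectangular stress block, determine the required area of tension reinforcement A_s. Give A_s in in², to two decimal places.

A_s ≈ 3.25 in²

From M_n = 0.85 f'_c a b (d − a/2):
a = d − √(d² − 2M_n/(0.85 f'_c b)) = 27.2 − √(27.2² − 2 × 4950/(0.85 × 4 × 15.7)) = 3.655 in.
A_s = 0.85 f'_c a b / f_y = 0.85 × 4 × 3.655 × 15.7 / 60 = 3.252 in².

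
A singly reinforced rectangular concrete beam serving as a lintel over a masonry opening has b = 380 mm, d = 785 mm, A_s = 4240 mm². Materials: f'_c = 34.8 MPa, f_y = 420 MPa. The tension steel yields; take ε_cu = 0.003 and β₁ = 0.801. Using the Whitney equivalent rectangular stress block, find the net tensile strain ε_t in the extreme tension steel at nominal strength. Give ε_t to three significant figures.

a = A_s f_y/(0.85 f'_c b) = 158.43 mm.
β₁ = 0.801, so c = a/β₁ = 158.43/0.801 = 197.79 mm.
From the linear strain diagram with ε_cu = 0.003: ε_t = 0.003 (d − c)/c = 0.003 × (785 − 197.79)/197.79 = 0.00891.
Since ε_t ≥ 0.005, the section is tension-controlled.

ε_t ≈ 0.00891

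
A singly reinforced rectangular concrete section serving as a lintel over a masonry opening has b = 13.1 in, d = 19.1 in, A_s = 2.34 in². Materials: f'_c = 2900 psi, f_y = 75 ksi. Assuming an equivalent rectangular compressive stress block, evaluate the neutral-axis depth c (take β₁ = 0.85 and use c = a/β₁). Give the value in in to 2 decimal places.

T = A_s f_y = 2.34 × 75 = 175.5 kips.
a = T/(0.85 f'_c b) = 175.5/(0.85 × 2.9 × 13.1) = 5.4349 in.
With β₁ = 0.85, c = a/β₁ = 5.4349/0.85 = 6.39 in.

c ≈ 6.39 in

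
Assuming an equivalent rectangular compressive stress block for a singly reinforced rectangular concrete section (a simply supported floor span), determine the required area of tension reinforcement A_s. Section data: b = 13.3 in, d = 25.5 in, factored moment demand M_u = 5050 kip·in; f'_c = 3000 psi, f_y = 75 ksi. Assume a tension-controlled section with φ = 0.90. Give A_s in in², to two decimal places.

M_n = M_u/φ = 5050/0.90 = 5611.11 kip·in.
From M_n = 0.85 f'_c a b (d − a/2):
a = d − √(d² − 2M_n/(0.85 f'_c b)) = 25.5 − √(25.5² − 2 × 5611.11/(0.85 × 3 × 13.3)) = 7.629 in.
A_s = 0.85 f'_c a b / f_y = 0.85 × 3 × 7.629 × 13.3 / 75 = 3.450 in².

A_s ≈ 3.45 in²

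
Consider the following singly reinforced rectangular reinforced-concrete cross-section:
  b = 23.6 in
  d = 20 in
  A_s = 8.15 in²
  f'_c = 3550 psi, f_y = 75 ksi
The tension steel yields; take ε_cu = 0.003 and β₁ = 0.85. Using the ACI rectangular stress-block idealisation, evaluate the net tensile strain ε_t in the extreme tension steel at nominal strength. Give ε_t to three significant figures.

a = A_s f_y/(0.85 f'_c b) = 8.583 in.
β₁ = 0.85, so c = a/β₁ = 8.583/0.85 = 10.098 in.
From the linear strain diagram with ε_cu = 0.003: ε_t = 0.003 (d − c)/c = 0.003 × (20 − 10.098)/10.098 = 0.00294.
ε_t < 0.004 — the section is over-reinforced for flexure under ACI limits.

ε_t ≈ 0.00294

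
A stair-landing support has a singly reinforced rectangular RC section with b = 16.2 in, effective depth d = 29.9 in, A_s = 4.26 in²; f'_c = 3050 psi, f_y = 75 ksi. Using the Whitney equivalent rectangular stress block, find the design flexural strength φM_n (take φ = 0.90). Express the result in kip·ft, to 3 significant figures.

T = A_s f_y = 4.26 × 75 = 319.5 kips.
a = T/(0.85 f'_c b) = 319.5/(0.85 × 3.05 × 16.2) = 7.607 in.
M_n = T(d − a/2) = 319.5 × (29.9 − 3.8035) = 8337.8 kip·in = 8337.8/12 = 694.82 kip·ft.
φM_n = 0.90 × 694.82 = 625.34 kip·ft.

φM_n ≈ 625 kip·ft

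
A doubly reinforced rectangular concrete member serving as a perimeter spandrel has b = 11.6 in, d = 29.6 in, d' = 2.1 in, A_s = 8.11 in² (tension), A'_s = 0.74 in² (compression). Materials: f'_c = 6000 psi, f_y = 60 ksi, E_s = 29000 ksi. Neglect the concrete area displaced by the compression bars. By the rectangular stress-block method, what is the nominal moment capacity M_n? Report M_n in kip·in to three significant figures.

M_n ≈ 12700 kip·in

Assume both steels yield.
a = (A_s − A'_s) f_y/(0.85 f'_c b) = (8.11 − 0.74) × 60/(0.85 × 6 × 11.6) = 7.475 in.
c = a/β₁ = 7.475/0.75 = 9.967 in; ε'_s = 0.003(c − d')/c = 0.0024 ≥ ε_y = 0.0021, so the compression steel yields.
M_n = (A_s − A'_s) f_y (d − a/2) + A'_s f_y (d − d') = 442.2 × (29.6 − 3.7375) + 44.4 × (29.6 − 2.1) = 11436.4 + 1221.0 = 12657.4 kip·in.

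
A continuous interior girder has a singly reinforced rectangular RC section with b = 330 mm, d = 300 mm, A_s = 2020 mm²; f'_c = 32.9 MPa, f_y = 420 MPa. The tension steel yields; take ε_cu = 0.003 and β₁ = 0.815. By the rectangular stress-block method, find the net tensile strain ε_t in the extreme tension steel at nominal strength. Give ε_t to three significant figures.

a = A_s f_y/(0.85 f'_c b) = 91.93 mm.
β₁ = 0.815, so c = a/β₁ = 91.93/0.815 = 112.80 mm.
From the linear strain diagram with ε_cu = 0.003: ε_t = 0.003 (d − c)/c = 0.003 × (300 − 112.80)/112.80 = 0.00498.
ε_t is between 0.004 and 0.005 — transition zone.

ε_t ≈ 0.00498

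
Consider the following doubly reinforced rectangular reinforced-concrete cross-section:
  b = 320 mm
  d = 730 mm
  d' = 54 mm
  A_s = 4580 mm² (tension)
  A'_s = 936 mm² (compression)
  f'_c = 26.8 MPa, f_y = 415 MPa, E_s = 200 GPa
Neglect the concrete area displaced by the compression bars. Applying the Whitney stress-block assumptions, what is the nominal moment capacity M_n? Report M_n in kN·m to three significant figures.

M_n ≈ 1210 kN·m

Assume both tension and compression steel yield.
Net tension couple steel: A_s − A'_s = 3644 mm².
a = (A_s − A'_s) f_y / (0.85 f'_c b) = 1512260/(0.85 × 26.8 × 320) = 207.45 mm.
c = a/β₁ = 207.45/0.85 = 244.06 mm; ε'_s = 0.003(c − d')/c = 0.0023 ≥ f_y/E_s = 0.0021, so compression steel does yield.
M_n = (A_s − A'_s) f_y (d − a/2) + A'_s f_y (d − d') = [1512260 × (730 − 103.725) + 388440 × (730 − 54)] × 10⁻⁶ = 947.09 + 262.59 = 1209.68 kN·m.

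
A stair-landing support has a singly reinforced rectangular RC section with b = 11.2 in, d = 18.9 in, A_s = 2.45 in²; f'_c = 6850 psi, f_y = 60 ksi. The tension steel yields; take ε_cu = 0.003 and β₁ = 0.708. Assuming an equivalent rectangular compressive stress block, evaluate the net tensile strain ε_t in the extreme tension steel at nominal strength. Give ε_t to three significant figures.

ε_t ≈ 0.0148

a = A_s f_y/(0.85 f'_c b) = 2.254 in.
β₁ = 0.708, so c = a/β₁ = 2.254/0.708 = 3.184 in.
From the linear strain diagram with ε_cu = 0.003: ε_t = 0.003 (d − c)/c = 0.003 × (18.9 − 3.184)/3.184 = 0.0148.
Since ε_t ≥ 0.005, the section is tension-controlled.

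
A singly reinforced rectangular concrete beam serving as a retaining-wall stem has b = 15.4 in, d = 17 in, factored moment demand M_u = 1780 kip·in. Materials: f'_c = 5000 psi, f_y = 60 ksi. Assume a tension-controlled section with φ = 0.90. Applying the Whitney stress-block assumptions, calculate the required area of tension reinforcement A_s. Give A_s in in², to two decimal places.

M_n = M_u/φ = 1780/0.90 = 1977.78 kip·in.
From M_n = 0.85 f'_c a b (d − a/2):
a = d − √(d² − 2M_n/(0.85 f'_c b)) = 17 − √(17² − 2 × 1977.78/(0.85 × 5 × 15.4)) = 1.882 in.
A_s = 0.85 f'_c a b / f_y = 0.85 × 5 × 1.882 × 15.4 / 60 = 2.053 in².

A_s ≈ 2.05 in²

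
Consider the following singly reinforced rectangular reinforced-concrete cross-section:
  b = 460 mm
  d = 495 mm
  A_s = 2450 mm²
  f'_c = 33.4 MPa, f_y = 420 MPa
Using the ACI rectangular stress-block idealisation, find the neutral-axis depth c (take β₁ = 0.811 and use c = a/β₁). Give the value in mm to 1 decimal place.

c ≈ 97.2 mm

T = A_s f_y = 2450 × 420 = 1029000 N = 1029 kN.
Setting C = 0.85 f'_c a b equal to T: a = 1029000/(0.85 × 33.4 × 460) = 78.794 mm.
With β₁ = 0.811, c = a/β₁ = 78.794/0.811 = 97.2 mm.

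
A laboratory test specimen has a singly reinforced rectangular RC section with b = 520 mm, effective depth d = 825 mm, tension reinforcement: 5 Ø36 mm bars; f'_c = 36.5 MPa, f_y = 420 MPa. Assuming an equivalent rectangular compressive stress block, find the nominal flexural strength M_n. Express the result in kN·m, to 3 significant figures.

M_n ≈ 1620 kN·m

A_s = 5 × 1018 = 5090 mm².
T = A_s f_y = 5090 × 420 = 2137800 N = 2137.8 kN.
From C = T: a = T/(0.85 f'_c b) = 2137800/(0.85 × 36.5 × 520) = 132.51 mm.
M_n = T(d − a/2) = 2137.8 kN × (825 − 66.255) mm = 1622.05 kN·m.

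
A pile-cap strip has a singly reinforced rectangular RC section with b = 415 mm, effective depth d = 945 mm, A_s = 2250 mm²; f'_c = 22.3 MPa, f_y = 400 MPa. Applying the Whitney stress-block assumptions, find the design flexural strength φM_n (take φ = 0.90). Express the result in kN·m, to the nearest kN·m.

φM_n ≈ 719 kN·m

T = A_s f_y = 2250 × 400 = 900000 N = 900 kN.
From C = T: a = T/(0.85 f'_c b) = 900000/(0.85 × 22.3 × 415) = 114.41 mm.
M_n = T(d − a/2) = 900 kN × (945 − 57.205) mm = 799.02 kN·m.
φM_n = 0.90 × 799.02 = 719.12 kN·m.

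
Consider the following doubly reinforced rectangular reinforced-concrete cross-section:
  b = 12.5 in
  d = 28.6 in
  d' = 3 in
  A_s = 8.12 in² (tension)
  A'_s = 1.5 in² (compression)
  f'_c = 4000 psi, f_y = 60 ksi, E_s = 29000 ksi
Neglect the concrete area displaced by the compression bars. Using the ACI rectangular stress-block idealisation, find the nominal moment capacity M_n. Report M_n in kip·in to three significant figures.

M_n ≈ 11800 kip·in

Assume both steels yield.
a = (A_s − A'_s) f_y/(0.85 f'_c b) = (8.12 − 1.5) × 60/(0.85 × 4 × 12.5) = 9.346 in.
c = a/β₁ = 9.346/0.85 = 10.995 in; ε'_s = 0.003(c − d')/c = 0.0022 ≥ ε_y = 0.0021, so the compression steel yields.
M_n = (A_s − A'_s) f_y (d − a/2) + A'_s f_y (d − d') = 397.2 × (28.6 − 4.673) + 90 × (28.6 − 3) = 9503.8 + 2304.0 = 11807.8 kip·in.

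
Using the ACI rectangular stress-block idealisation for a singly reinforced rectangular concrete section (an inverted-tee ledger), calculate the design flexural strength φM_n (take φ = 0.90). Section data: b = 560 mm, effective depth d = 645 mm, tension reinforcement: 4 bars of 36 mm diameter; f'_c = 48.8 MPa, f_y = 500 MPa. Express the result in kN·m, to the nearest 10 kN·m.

φM_n ≈ 1100 kN·m

A_s = 4 × 1018 = 4072 mm².
T = A_s f_y = 4072 × 500 = 2036000 N = 2036 kN.
From C = T: a = T/(0.85 f'_c b) = 2036000/(0.85 × 48.8 × 560) = 87.65 mm.
M_n = T(d − a/2) = 2036 kN × (645 − 43.825) mm = 1223.99 kN·m.
φM_n = 0.90 × 1223.99 = 1101.59 kN·m.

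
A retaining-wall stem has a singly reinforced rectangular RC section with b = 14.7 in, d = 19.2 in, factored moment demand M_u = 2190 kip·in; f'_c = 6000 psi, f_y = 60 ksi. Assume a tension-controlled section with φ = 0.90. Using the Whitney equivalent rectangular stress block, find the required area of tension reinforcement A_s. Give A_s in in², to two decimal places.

A_s ≈ 2.21 in²

M_n = M_u/φ = 2190/0.90 = 2433.33 kip·in.
From M_n = 0.85 f'_c a b (d − a/2):
a = d − √(d² − 2M_n/(0.85 f'_c b)) = 19.2 − √(19.2² − 2 × 2433.33/(0.85 × 6 × 14.7)) = 1.772 in.
A_s = 0.85 f'_c a b / f_y = 0.85 × 6 × 1.772 × 14.7 / 60 = 2.214 in².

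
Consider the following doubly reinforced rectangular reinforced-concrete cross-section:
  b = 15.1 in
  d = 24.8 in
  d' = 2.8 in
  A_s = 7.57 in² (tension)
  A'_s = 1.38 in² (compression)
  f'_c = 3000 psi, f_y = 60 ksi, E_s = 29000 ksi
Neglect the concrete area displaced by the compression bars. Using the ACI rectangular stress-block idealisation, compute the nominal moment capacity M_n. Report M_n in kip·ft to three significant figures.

Assume both steels yield.
a = (A_s − A'_s) f_y/(0.85 f'_c b) = (7.57 − 1.38) × 60/(0.85 × 3 × 15.1) = 9.646 in.
c = a/β₁ = 9.646/0.85 = 11.348 in; ε'_s = 0.003(c − d')/c = 0.0023 ≥ ε_y = 0.0021, so the compression steel yields.
M_n = (A_s − A'_s) f_y (d − a/2) + A'_s f_y (d − d') = 371.4 × (24.8 − 4.823) + 82.8 × (24.8 − 2.8) = 7419.5 + 1821.6 = 9241.1 kip·in = 9241.1/12 = 770.09 kip·ft.

M_n ≈ 770 kip·ft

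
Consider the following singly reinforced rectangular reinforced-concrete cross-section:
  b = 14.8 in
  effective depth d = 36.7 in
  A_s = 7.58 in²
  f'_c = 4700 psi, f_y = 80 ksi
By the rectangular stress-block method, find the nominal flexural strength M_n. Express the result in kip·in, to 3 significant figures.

T = A_s f_y = 7.58 × 80 = 606.4 kips.
a = T/(0.85 f'_c b) = 606.4/(0.85 × 4.7 × 14.8) = 10.256 in.
M_n = T(d − a/2) = 606.4 × (36.7 − 5.128) = 19145.3 kip·in.

M_n ≈ 19100 kip·in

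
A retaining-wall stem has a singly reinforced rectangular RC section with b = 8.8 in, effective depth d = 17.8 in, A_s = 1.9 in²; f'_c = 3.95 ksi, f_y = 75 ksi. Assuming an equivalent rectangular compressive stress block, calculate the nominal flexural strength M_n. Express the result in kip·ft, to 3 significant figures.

T = A_s f_y = 1.9 × 75 = 142.5 kips.
a = T/(0.85 f'_c b) = 142.5/(0.85 × 3.95 × 8.8) = 4.823 in.
M_n = T(d − a/2) = 142.5 × (17.8 − 2.4115) = 2192.9 kip·in = 2192.9/12 = 182.74 kip·ft.

M_n ≈ 183 kip·ft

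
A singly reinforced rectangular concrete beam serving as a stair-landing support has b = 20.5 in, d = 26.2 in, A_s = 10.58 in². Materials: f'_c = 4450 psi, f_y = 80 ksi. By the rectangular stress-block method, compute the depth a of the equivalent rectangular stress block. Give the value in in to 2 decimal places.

a ≈ 10.92 in

T = A_s f_y = 10.58 × 80 = 846.4 kips.
a = T/(0.85 f'_c b) = 846.4/(0.85 × 4.45 × 20.5) = 10.92 in.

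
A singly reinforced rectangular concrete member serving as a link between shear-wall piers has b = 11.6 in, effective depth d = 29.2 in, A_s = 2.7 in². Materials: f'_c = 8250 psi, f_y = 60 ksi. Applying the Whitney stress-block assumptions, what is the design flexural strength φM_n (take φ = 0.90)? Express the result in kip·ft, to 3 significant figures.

T = A_s f_y = 2.7 × 60 = 162 kips.
a = T/(0.85 f'_c b) = 162/(0.85 × 8.25 × 11.6) = 1.992 in.
M_n = T(d − a/2) = 162 × (29.2 − 0.996) = 4569.0 kip·in = 4569.0/12 = 380.75 kip·ft.
φM_n = 0.90 × 380.75 = 342.68 kip·ft.

φM_n ≈ 343 kip·ft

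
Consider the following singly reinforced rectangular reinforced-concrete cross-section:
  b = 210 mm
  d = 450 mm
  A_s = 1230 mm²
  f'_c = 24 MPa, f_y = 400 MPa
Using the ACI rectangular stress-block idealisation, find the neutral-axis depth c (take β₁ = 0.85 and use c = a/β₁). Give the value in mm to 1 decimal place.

c ≈ 135.1 mm

T = A_s f_y = 1230 × 400 = 492000 N = 492 kN.
Setting C = 0.85 f'_c a b equal to T: a = 492000/(0.85 × 24 × 210) = 114.846 mm.
With β₁ = 0.85, c = a/β₁ = 114.846/0.85 = 135.1 mm.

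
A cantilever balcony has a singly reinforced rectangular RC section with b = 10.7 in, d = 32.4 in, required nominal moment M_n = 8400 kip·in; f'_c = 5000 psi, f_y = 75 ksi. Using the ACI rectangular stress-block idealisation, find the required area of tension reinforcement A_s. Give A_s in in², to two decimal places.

From M_n = 0.85 f'_c a b (d − a/2):
a = d − √(d² − 2M_n/(0.85 f'_c b)) = 32.4 − √(32.4² − 2 × 8400/(0.85 × 5 × 10.7)) = 6.317 in.
A_s = 0.85 f'_c a b / f_y = 0.85 × 5 × 6.317 × 10.7 / 75 = 3.830 in².

A_s ≈ 3.83 in²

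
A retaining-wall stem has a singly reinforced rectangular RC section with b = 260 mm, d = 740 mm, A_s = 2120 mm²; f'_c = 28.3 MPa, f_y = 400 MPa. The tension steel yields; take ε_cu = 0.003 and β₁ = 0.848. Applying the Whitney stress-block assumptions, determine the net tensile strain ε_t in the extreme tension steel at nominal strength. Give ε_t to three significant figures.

ε_t ≈ 0.0109

a = A_s f_y/(0.85 f'_c b) = 135.59 mm.
β₁ = 0.848, so c = a/β₁ = 135.59/0.848 = 159.89 mm.
From the linear strain diagram with ε_cu = 0.003: ε_t = 0.003 (d − c)/c = 0.003 × (740 − 159.89)/159.89 = 0.0109.
Since ε_t ≥ 0.005, the section is tension-controlled.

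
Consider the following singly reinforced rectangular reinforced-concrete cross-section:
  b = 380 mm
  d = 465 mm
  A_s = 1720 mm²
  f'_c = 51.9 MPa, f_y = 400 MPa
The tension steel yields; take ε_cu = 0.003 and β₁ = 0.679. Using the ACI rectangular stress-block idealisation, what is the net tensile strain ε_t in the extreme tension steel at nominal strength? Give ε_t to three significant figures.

a = A_s f_y/(0.85 f'_c b) = 41.04 mm.
β₁ = 0.679, so c = a/β₁ = 41.04/0.679 = 60.44 mm.
From the linear strain diagram with ε_cu = 0.003: ε_t = 0.003 (d − c)/c = 0.003 × (465 − 60.44)/60.44 = 0.0201.
Since ε_t ≥ 0.005, the section is tension-controlled.

ε_t ≈ 0.0201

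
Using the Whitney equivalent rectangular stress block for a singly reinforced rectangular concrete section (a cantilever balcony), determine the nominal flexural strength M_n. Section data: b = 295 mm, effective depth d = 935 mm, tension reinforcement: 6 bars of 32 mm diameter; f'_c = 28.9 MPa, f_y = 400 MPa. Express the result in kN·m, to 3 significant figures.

A_s = 6 × 804 = 4824 mm².
T = A_s f_y = 4824 × 400 = 1929600 N = 1929.6 kN.
From C = T: a = T/(0.85 f'_c b) = 1929600/(0.85 × 28.9 × 295) = 266.27 mm.
M_n = T(d − a/2) = 1929.6 kN × (935 − 133.135) mm = 1547.28 kN·m.

M_n ≈ 1550 kN·m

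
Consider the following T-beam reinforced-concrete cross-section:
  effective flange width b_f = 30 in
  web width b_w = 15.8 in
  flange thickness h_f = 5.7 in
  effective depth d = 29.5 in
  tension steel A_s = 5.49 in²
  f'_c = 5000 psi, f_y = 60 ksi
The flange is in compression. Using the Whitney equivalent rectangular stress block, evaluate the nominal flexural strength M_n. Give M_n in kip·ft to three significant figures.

Tension: T = A_s f_y = 5.49 × 60 = 329.4 kips.
Try a within the flange: a = T/(0.85 f'_c b_f) = 329.4/(0.85 × 5 × 30) = 2.584 in.
Since a = 2.584 ≤ h_f = 5.7 in, the stress block lies entirely in the flange; analyse as a rectangular beam of width b_f.
M_n = T(d − a/2) = 329.4 × (29.5 − 1.292) = 9291.7 kip·in.
M_n = 9291.7/12 = 774.31 kip·ft.

M_n ≈ 774 kip·ft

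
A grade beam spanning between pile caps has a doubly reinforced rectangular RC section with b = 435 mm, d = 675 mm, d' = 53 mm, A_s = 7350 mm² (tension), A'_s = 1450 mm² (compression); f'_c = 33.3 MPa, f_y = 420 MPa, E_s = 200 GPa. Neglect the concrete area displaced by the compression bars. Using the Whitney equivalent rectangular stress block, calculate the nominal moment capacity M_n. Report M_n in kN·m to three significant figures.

Assume both tension and compression steel yield.
Net tension couple steel: A_s − A'_s = 5900 mm².
a = (A_s − A'_s) f_y / (0.85 f'_c b) = 2478000/(0.85 × 33.3 × 435) = 201.26 mm.
c = a/β₁ = 201.26/0.812 = 247.86 mm; ε'_s = 0.003(c − d')/c = 0.0024 ≥ f_y/E_s = 0.0021, so compression steel does yield.
M_n = (A_s − A'_s) f_y (d − a/2) + A'_s f_y (d − d') = [2478000 × (675 − 100.63) + 609000 × (675 − 53)] × 10⁻⁶ = 1423.29 + 378.80 = 1802.09 kN·m.

M_n ≈ 1800 kN·m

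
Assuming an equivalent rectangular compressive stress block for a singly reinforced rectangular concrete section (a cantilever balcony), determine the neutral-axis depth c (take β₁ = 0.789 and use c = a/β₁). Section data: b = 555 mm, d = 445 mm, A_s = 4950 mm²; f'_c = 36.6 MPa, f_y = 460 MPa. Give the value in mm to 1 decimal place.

T = A_s f_y = 4950 × 460 = 2277000 N = 2277 kN.
Setting C = 0.85 f'_c a b equal to T: a = 2277000/(0.85 × 36.6 × 555) = 131.877 mm.
With β₁ = 0.789, c = a/β₁ = 131.877/0.789 = 167.1 mm.

c ≈ 167.1 mm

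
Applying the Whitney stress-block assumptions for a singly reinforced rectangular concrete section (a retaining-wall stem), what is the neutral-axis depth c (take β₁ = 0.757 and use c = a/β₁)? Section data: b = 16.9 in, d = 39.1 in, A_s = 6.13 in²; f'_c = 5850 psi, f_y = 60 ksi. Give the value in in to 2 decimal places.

T = A_s f_y = 6.13 × 60 = 367.8 kips.
a = T/(0.85 f'_c b) = 367.8/(0.85 × 5.85 × 16.9) = 4.3767 in.
With β₁ = 0.757, c = a/β₁ = 4.3767/0.757 = 5.78 in.

c ≈ 5.78 in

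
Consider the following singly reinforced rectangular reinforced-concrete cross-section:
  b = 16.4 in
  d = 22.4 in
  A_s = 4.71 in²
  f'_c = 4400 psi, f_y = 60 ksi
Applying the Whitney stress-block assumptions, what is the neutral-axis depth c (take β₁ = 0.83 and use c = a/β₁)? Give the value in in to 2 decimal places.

T = A_s f_y = 4.71 × 60 = 282.6 kips.
a = T/(0.85 f'_c b) = 282.6/(0.85 × 4.4 × 16.4) = 4.6074 in.
With β₁ = 0.83, c = a/β₁ = 4.6074/0.83 = 5.55 in.

c ≈ 5.55 in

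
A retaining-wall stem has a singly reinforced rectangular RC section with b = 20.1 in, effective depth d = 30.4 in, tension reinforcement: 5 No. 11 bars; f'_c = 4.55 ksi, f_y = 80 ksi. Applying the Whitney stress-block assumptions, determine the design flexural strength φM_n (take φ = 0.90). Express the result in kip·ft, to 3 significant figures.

φM_n ≈ 1230 kip·ft

A_s = 5 × 1.56 = 7.8 in².
T = A_s f_y = 7.8 × 80 = 624 kips.
a = T/(0.85 f'_c b) = 624/(0.85 × 4.55 × 20.1) = 8.027 in.
M_n = T(d − a/2) = 624 × (30.4 − 4.0135) = 16465.2 kip·in = 16465.2/12 = 1372.10 kip·ft.
φM_n = 0.90 × 1372.10 = 1234.89 kip·ft.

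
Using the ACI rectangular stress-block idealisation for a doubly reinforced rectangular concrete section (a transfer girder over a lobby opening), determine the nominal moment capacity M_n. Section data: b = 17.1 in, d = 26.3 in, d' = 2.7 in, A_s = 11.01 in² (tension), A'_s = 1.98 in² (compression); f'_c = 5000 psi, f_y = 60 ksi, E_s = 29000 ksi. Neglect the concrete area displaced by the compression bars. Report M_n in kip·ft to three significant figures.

Assume both steels yield.
a = (A_s − A'_s) f_y/(0.85 f'_c b) = (11.01 − 1.98) × 60/(0.85 × 5 × 17.1) = 7.455 in.
c = a/β₁ = 7.455/0.8 = 9.319 in; ε'_s = 0.003(c − d')/c = 0.0021 ≥ ε_y = 0.0021, so the compression steel yields.
M_n = (A_s − A'_s) f_y (d − a/2) + A'_s f_y (d − d') = 541.8 × (26.3 − 3.7275) + 118.8 × (26.3 − 2.7) = 12229.8 + 2803.7 = 15033.5 kip·in = 15033.5/12 = 1252.79 kip·ft.

M_n ≈ 1250 kip·ft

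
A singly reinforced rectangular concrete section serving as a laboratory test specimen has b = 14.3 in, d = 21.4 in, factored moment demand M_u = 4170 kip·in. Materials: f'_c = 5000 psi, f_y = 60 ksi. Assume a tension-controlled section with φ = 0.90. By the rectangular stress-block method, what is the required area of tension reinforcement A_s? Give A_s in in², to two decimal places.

M_n = M_u/φ = 4170/0.90 = 4633.33 kip·in.
From M_n = 0.85 f'_c a b (d − a/2):
a = d − √(d² − 2M_n/(0.85 f'_c b)) = 21.4 − √(21.4² − 2 × 4633.33/(0.85 × 5 × 14.3)) = 3.922 in.
A_s = 0.85 f'_c a b / f_y = 0.85 × 5 × 3.922 × 14.3 / 60 = 3.973 in².

A_s ≈ 3.97 in²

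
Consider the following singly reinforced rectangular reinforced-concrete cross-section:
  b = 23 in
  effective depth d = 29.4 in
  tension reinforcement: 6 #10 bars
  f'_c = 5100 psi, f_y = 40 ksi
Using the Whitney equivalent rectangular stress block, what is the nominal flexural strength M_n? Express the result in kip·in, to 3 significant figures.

M_n ≈ 8500 kip·in

A_s = 6 × 1.27 = 7.62 in².
T = A_s f_y = 7.62 × 40 = 304.8 kips.
a = T/(0.85 f'_c b) = 304.8/(0.85 × 5.1 × 23) = 3.057 in.
M_n = T(d − a/2) = 304.8 × (29.4 − 1.5285) = 8495.2 kip·in.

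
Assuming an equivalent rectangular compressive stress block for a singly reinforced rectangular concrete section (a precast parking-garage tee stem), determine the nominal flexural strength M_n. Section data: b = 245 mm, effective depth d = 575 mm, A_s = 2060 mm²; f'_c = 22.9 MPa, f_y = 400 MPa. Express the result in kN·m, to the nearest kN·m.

T = A_s f_y = 2060 × 400 = 824000 N = 824 kN.
From C = T: a = T/(0.85 f'_c b) = 824000/(0.85 × 22.9 × 245) = 172.79 mm.
M_n = T(d − a/2) = 824 kN × (575 − 86.395) mm = 402.61 kN·m.

M_n ≈ 403 kN·m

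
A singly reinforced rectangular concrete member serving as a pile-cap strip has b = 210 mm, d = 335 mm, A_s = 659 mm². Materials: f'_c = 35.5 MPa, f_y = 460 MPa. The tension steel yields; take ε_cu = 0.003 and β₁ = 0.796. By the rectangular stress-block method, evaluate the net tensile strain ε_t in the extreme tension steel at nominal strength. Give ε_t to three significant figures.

ε_t ≈ 0.0137

a = A_s f_y/(0.85 f'_c b) = 47.84 mm.
β₁ = 0.796, so c = a/β₁ = 47.84/0.796 = 60.10 mm.
From the linear strain diagram with ε_cu = 0.003: ε_t = 0.003 (d − c)/c = 0.003 × (335 − 60.10)/60.10 = 0.0137.
Since ε_t ≥ 0.005, the section is tension-controlled.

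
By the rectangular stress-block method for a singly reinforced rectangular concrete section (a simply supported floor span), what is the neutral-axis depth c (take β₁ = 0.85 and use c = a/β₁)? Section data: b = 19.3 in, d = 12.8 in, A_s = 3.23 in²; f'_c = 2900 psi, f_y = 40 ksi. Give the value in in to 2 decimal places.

c ≈ 3.19 in

T = A_s f_y = 3.23 × 40 = 129.2 kips.
a = T/(0.85 f'_c b) = 129.2/(0.85 × 2.9 × 19.3) = 2.7157 in.
With β₁ = 0.85, c = a/β₁ = 2.7157/0.85 = 3.19 in.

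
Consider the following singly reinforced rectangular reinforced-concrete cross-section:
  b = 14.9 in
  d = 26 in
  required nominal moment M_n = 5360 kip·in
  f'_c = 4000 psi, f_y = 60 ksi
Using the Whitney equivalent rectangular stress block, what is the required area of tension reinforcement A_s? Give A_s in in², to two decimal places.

A_s ≈ 3.76 in²

From M_n = 0.85 f'_c a b (d − a/2):
a = d − √(d² − 2M_n/(0.85 f'_c b)) = 26 − √(26² − 2 × 5360/(0.85 × 4 × 14.9)) = 4.450 in.
A_s = 0.85 f'_c a b / f_y = 0.85 × 4 × 4.450 × 14.9 / 60 = 3.757 in².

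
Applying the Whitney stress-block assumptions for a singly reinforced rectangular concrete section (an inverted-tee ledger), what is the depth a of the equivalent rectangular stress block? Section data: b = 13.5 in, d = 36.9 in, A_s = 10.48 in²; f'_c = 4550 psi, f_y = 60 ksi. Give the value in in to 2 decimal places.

a ≈ 12.04 in

T = A_s f_y = 10.48 × 60 = 628.8 kips.
a = T/(0.85 f'_c b) = 628.8/(0.85 × 4.55 × 13.5) = 12.04 in.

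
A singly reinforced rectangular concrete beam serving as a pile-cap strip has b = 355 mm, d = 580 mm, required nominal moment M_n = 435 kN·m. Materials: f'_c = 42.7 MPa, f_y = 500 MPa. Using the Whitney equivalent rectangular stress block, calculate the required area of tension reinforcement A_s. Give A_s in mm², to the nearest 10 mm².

With M_n = 0.85 f'_c a b (d − a/2), solve the quadratic for a:
a = d − √(d² − 2M_n/(0.85 f'_c b)) = 580 − √(580² − 2 × 435×10⁶/(0.85 × 42.7 × 355)) = 61.47 mm.
A_s = 0.85 f'_c a b / f_y = 0.85 × 42.7 × 61.47 × 355 / 500 = 1584.0 mm².

A_s ≈ 1580 mm²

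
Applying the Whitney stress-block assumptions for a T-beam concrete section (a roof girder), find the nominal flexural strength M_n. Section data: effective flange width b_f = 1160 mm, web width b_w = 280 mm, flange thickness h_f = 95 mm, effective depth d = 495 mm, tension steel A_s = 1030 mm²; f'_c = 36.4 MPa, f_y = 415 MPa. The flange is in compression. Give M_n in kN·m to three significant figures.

Tension: T = A_s f_y = 1030 × 415 = 427450 N.
Try a within the flange: a = T/(0.85 f'_c b_f) = 427450/(0.85 × 36.4 × 1160) = 11.91 mm.
Since a = 11.91 ≤ h_f = 95 mm, the stress block lies entirely in the flange; analyse as a rectangular beam of width b_f.
M_n = T(d − a/2) = 427450 × (495 − 5.955) = 209.04 × 10⁶ N·mm.
M_n = 209.04 kN·m.

M_n ≈ 209 kN·m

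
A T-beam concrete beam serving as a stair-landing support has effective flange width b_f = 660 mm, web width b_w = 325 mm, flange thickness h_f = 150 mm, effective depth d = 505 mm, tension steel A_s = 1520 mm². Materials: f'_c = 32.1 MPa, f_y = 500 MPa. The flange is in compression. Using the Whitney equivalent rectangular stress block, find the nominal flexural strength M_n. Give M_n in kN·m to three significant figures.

M_n ≈ 368 kN·m

Tension: T = A_s f_y = 1520 × 500 = 760000 N.
Try a within the flange: a = T/(0.85 f'_c b_f) = 760000/(0.85 × 32.1 × 660) = 42.20 mm.
Since a = 42.20 ≤ h_f = 150 mm, the stress block lies entirely in the flange; analyse as a rectangular beam of width b_f.
M_n = T(d − a/2) = 760000 × (505 − 21.1) = 367.76 × 10⁶ N·mm.
M_n = 367.76 kN·m.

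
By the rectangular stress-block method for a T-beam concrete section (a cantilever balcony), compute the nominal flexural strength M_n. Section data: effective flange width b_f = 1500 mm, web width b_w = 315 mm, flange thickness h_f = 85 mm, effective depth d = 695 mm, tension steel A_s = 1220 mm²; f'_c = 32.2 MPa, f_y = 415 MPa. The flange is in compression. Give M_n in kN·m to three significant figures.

M_n ≈ 349 kN·m

Tension: T = A_s f_y = 1220 × 415 = 506300 N.
Try a within the flange: a = T/(0.85 f'_c b_f) = 506300/(0.85 × 32.2 × 1500) = 12.33 mm.
Since a = 12.33 ≤ h_f = 85 mm, the stress block lies entirely in the flange; analyse as a rectangular beam of width b_f.
M_n = T(d − a/2) = 506300 × (695 − 6.165) = 348.76 × 10⁶ N·mm.
M_n = 348.76 kN·m.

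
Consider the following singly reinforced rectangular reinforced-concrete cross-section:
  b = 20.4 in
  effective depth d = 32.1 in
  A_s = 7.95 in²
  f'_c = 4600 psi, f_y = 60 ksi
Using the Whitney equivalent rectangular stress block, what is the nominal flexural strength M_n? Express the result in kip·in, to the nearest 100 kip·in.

T = A_s f_y = 7.95 × 60 = 477 kips.
a = T/(0.85 f'_c b) = 477/(0.85 × 4.6 × 20.4) = 5.980 in.
M_n = T(d − a/2) = 477 × (32.1 − 2.99) = 13885.5 kip·in.

M_n ≈ 13900 kip·in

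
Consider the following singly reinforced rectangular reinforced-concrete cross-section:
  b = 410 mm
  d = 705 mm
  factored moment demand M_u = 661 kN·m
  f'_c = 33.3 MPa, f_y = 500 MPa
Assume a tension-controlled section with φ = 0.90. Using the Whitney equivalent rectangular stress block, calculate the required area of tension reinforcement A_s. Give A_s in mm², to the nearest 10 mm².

M_n = M_u/φ = 661/0.90 = 734.444 kN·m.
With M_n = 0.85 f'_c a b (d − a/2), solve the quadratic for a:
a = d − √(d² − 2M_n/(0.85 f'_c b)) = 705 − √(705² − 2 × 734.444×10⁶/(0.85 × 33.3 × 410)) = 96.35 mm.
A_s = 0.85 f'_c a b / f_y = 0.85 × 33.3 × 96.35 × 410 / 500 = 2236.3 mm².

A_s ≈ 2240 mm²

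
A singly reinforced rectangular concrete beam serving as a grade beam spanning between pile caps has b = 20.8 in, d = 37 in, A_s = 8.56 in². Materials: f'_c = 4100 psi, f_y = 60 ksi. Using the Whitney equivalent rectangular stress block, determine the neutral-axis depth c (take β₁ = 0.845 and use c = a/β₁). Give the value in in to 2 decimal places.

T = A_s f_y = 8.56 × 60 = 513.6 kips.
a = T/(0.85 f'_c b) = 513.6/(0.85 × 4.1 × 20.8) = 7.0853 in.
With β₁ = 0.845, c = a/β₁ = 7.0853/0.845 = 8.38 in.

c ≈ 8.38 in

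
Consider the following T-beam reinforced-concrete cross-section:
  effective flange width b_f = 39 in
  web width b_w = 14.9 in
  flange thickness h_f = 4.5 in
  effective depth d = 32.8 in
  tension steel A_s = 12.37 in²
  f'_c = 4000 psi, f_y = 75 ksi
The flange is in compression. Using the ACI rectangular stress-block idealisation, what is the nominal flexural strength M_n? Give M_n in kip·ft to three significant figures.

Tension: T = A_s f_y = 12.37 × 75 = 927.75 kips.
Try a within the flange: a = T/(0.85 f'_c b_f) = 927.75/(0.85 × 4 × 39) = 6.997 in.
a = 6.997 > h_f = 4.5 in: the block extends into the web. Split into flange-overhang and web parts.
C_f = 0.85 f'_c (b_f − b_w) h_f = 0.85 × 4 × (39 − 14.9) × 4.5 = 368.7 kips.
Remaining web compression depth: a_w = (T − C_f)/(0.85 f'_c b_w) = (927.75 − 368.7)/(0.85 × 4 × 14.9) = 11.035 in.
M_n = C_f(d − h_f/2) + (T − C_f)(d − a_w/2) = 368.7 × (32.8 − 2.25) + 559.05 × (32.8 − 5.5175) = 11263.8 + 15252.3 = 26516.1 kip·in.
M_n = 26516.1/12 = 2209.68 kip·ft.

M_n ≈ 2210 kip·ft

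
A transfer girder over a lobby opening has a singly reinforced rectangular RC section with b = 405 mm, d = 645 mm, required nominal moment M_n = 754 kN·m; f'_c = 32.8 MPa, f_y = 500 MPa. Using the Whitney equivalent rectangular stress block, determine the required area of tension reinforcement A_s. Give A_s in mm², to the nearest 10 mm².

A_s ≈ 2560 mm²

With M_n = 0.85 f'_c a b (d − a/2), solve the quadratic for a:
a = d − √(d² − 2M_n/(0.85 f'_c b)) = 645 − √(645² − 2 × 754×10⁶/(0.85 × 32.8 × 405)) = 113.52 mm.
A_s = 0.85 f'_c a b / f_y = 0.85 × 32.8 × 113.52 × 405 / 500 = 2563.6 mm².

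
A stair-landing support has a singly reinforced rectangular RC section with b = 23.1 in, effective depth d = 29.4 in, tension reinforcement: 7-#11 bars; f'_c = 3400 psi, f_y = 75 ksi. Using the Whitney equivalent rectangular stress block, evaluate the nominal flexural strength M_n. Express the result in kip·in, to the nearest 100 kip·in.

A_s = 7 × 1.56 = 10.92 in².
T = A_s f_y = 10.92 × 75 = 819 kips.
a = T/(0.85 f'_c b) = 819/(0.85 × 3.4 × 23.1) = 12.268 in.
M_n = T(d − a/2) = 819 × (29.4 − 6.134) = 19054.9 kip·in.

M_n ≈ 19100 kip·in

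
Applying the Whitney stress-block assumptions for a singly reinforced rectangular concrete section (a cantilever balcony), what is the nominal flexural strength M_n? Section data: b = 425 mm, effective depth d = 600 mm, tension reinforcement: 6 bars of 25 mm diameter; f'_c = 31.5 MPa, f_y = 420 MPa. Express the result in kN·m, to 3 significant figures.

M_n ≈ 675 kN·m

A_s = 6 × 491 = 2946 mm².
T = A_s f_y = 2946 × 420 = 1237320 N = 1237.32 kN.
From C = T: a = T/(0.85 f'_c b) = 1237320/(0.85 × 31.5 × 425) = 108.73 mm.
M_n = T(d − a/2) = 1237.32 kN × (600 − 54.365) mm = 675.13 kN·m.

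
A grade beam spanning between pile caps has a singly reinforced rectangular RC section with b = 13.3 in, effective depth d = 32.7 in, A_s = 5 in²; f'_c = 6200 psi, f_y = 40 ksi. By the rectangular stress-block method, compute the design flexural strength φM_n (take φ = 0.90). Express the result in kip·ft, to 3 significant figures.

T = A_s f_y = 5 × 40 = 200 kips.
a = T/(0.85 f'_c b) = 200/(0.85 × 6.2 × 13.3) = 2.853 in.
M_n = T(d − a/2) = 200 × (32.7 − 1.4265) = 6254.7 kip·in = 6254.7/12 = 521.23 kip·ft.
φM_n = 0.90 × 521.23 = 469.11 kip·ft.

φM_n ≈ 469 kip·ft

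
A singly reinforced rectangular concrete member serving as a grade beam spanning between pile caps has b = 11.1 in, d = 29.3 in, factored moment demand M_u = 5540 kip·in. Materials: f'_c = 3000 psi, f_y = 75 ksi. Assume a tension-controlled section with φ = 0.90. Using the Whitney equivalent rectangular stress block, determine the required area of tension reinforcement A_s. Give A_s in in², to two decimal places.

M_n = M_u/φ = 5540/0.90 = 6155.56 kip·in.
From M_n = 0.85 f'_c a b (d − a/2):
a = d − √(d² − 2M_n/(0.85 f'_c b)) = 29.3 − √(29.3² − 2 × 6155.56/(0.85 × 3 × 11.1)) = 8.720 in.
A_s = 0.85 f'_c a b / f_y = 0.85 × 3 × 8.720 × 11.1 / 75 = 3.291 in².

A_s ≈ 3.29 in²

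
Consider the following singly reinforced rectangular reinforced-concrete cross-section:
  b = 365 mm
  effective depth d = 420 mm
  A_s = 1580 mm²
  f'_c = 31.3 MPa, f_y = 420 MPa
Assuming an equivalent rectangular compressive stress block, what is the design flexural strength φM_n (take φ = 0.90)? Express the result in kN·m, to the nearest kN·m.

T = A_s f_y = 1580 × 420 = 663600 N = 663.6 kN.
From C = T: a = T/(0.85 f'_c b) = 663600/(0.85 × 31.3 × 365) = 68.34 mm.
M_n = T(d − a/2) = 663.6 kN × (420 − 34.17) mm = 256.04 kN·m.
φM_n = 0.90 × 256.04 = 230.44 kN·m.

φM_n ≈ 230 kN·m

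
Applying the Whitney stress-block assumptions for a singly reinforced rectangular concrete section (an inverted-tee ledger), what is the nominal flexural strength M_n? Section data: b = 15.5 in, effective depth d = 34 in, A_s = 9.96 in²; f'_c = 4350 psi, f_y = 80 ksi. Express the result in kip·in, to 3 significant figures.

M_n ≈ 21600 kip·in

T = A_s f_y = 9.96 × 80 = 796.8 kips.
a = T/(0.85 f'_c b) = 796.8/(0.85 × 4.35 × 15.5) = 13.903 in.
M_n = T(d − a/2) = 796.8 × (34 − 6.9515) = 21552.2 kip·in.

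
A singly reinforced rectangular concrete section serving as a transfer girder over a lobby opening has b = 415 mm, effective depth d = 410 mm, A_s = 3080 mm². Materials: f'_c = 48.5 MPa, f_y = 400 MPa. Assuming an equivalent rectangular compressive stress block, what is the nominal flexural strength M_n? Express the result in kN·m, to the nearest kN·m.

T = A_s f_y = 3080 × 400 = 1232000 N = 1232 kN.
From C = T: a = T/(0.85 f'_c b) = 1232000/(0.85 × 48.5 × 415) = 72.01 mm.
M_n = T(d − a/2) = 1232 kN × (410 − 36.005) mm = 460.76 kN·m.

M_n ≈ 461 kN·m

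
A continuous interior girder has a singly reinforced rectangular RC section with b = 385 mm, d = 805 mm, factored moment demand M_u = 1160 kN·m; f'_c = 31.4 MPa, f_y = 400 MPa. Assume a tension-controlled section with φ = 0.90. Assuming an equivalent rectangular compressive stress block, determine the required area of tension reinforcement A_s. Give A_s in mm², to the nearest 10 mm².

M_n = M_u/φ = 1160/0.90 = 1288.89 kN·m.
With M_n = 0.85 f'_c a b (d − a/2), solve the quadratic for a:
a = d − √(d² − 2M_n/(0.85 f'_c b)) = 805 − √(805² − 2 × 1288.89×10⁶/(0.85 × 31.4 × 385)) = 174.79 mm.
A_s = 0.85 f'_c a b / f_y = 0.85 × 31.4 × 174.79 × 385 / 400 = 4490.2 mm².

A_s ≈ 4490 mm²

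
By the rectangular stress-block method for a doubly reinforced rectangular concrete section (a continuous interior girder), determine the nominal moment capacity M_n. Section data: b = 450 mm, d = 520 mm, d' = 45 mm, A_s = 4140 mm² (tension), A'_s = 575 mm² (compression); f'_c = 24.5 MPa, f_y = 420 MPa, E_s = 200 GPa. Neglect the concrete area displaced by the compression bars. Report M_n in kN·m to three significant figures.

M_n ≈ 774 kN·m

Assume both tension and compression steel yield.
Net tension couple steel: A_s − A'_s = 3565 mm².
a = (A_s − A'_s) f_y / (0.85 f'_c b) = 1497300/(0.85 × 24.5 × 450) = 159.78 mm.
c = a/β₁ = 159.78/0.85 = 187.98 mm; ε'_s = 0.003(c − d')/c = 0.0023 ≥ f_y/E_s = 0.0021, so compression steel does yield.
M_n = (A_s − A'_s) f_y (d − a/2) + A'_s f_y (d − d') = [1497300 × (520 − 79.89) + 241500 × (520 − 45)] × 10⁻⁶ = 658.98 + 114.71 = 773.69 kN·m.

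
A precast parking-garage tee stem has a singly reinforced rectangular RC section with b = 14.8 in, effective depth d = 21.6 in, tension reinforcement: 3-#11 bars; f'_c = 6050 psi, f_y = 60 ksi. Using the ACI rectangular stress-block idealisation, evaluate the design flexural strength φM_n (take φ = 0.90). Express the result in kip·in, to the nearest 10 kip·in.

φM_n ≈ 4990 kip·in

A_s = 3 × 1.56 = 4.68 in².
T = A_s f_y = 4.68 × 60 = 280.8 kips.
a = T/(0.85 f'_c b) = 280.8/(0.85 × 6.05 × 14.8) = 3.689 in.
M_n = T(d − a/2) = 280.8 × (21.6 − 1.8445) = 5547.3 kip·in.
φM_n = 0.90 × 5547.3 = 4992.6 kip·in.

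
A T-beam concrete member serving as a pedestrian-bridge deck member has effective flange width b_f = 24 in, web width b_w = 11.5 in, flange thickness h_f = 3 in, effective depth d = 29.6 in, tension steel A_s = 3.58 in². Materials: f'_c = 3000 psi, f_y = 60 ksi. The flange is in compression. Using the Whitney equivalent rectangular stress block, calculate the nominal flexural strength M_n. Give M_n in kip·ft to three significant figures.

Tension: T = A_s f_y = 3.58 × 60 = 214.8 kips.
Try a within the flange: a = T/(0.85 f'_c b_f) = 214.8/(0.85 × 3 × 24) = 3.510 in.
a = 3.510 > h_f = 3 in: the block extends into the web. Split into flange-overhang and web parts.
C_f = 0.85 f'_c (b_f − b_w) h_f = 0.85 × 3 × (24 − 11.5) × 3 = 95.6 kips.
Remaining web compression depth: a_w = (T − C_f)/(0.85 f'_c b_w) = (214.8 − 95.6)/(0.85 × 3 × 11.5) = 4.065 in.
M_n = C_f(d − h_f/2) + (T − C_f)(d − a_w/2) = 95.6 × (29.6 − 1.5) + 119.2 × (29.6 − 2.0325) = 2686.4 + 3286.0 = 5972.4 kip·in.
M_n = 5972.4/12 = 497.70 kip·ft.

M_n ≈ 498 kip·ft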